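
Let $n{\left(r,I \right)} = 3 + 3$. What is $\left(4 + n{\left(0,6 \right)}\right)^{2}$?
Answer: $100$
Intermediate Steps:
$n{\left(r,I \right)} = 6$
$\left(4 + n{\left(0,6 \right)}\right)^{2} = \left(4 + 6\right)^{2} = 10^{2} = 100$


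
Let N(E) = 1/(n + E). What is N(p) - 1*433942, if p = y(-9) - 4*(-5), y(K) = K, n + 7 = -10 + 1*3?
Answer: -1301827/3 ≈ -4.3394e+5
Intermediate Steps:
n = -14 (n = -7 + (-10 + 1*3) = -7 + (-10 + 3) = -7 - 7 = -14)
p = 11 (p = -9 - 4*(-5) = -9 - (-20) = -9 - 1*(-20) = -9 + 20 = 11)
N(E) = 1/(-14 + E)
N(p) - 1*433942 = 1/(-14 + 11) - 1*433942 = 1/(-3) - 433942 = -⅓ - 433942 = -1301827/3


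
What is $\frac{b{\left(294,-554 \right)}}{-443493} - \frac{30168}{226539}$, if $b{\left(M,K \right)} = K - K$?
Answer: $- \frac{3352}{25171} \approx -0.13317$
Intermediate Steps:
$b{\left(M,K \right)} = 0$
$\frac{b{\left(294,-554 \right)}}{-443493} - \frac{30168}{226539} = \frac{0}{-443493} - \frac{30168}{226539} = 0 \left(- \frac{1}{443493}\right) - \frac{3352}{25171} = 0 - \frac{3352}{25171} = - \frac{3352}{25171}$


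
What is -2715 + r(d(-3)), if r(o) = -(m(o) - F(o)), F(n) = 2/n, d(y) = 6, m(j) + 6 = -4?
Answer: -8114/3 ≈ -2704.7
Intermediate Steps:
m(j) = -10 (m(j) = -6 - 4 = -10)
r(o) = 10 + 2/o (r(o) = -(-10 - 2/o) = 10 + 2/o)
-2715 + r(d(-3)) = -2715 + (10 + 2/6) = -2715 + (10 + 2*(1/6)) = -2715 + (10 + 1/3) = -2715 + 31/3 = -8114/3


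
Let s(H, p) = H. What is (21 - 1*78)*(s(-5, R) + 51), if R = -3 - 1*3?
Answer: -2622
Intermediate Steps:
R = -6 (R = -3 - 3 = -6)
(21 - 1*78)*(s(-5, R) + 51) = (21 - 1*78)*(-5 + 51) = (21 - 78)*46 = -57*46 = -2622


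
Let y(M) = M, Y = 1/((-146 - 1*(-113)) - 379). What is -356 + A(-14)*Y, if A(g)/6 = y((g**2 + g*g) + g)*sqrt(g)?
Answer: -356 - 567*I*sqrt(14)/103 ≈ -356.0 - 20.597*I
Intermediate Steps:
Y = -1/412 (Y = 1/((-146 + 113) - 379) = 1/(-33 - 379) = 1/(-412) = -1/412 ≈ -0.0024272)
A(g) = 6*sqrt(g)*(g + 2*g**2) (A(g) = 6*(((g**2 + g*g) + g)*sqrt(g)) = 6*(((g**2 + g**2) + g)*sqrt(g)) = 6*((2*g**2 + g)*sqrt(g)) = 6*((g + 2*g**2)*sqrt(g)) = 6*(sqrt(g)*(g + 2*g**2)) = 6*sqrt(g)*(g + 2*g**2))
-356 + A(-14)*Y = -356 + ((-14)**(3/2)*(6 + 12*(-14)))*(-1/412) = -356 + ((-14*I*sqrt(14))*(6 - 168))*(-1/412) = -356 + (-14*I*sqrt(14)*(-162))*(-1/412) = -356 + (2268*I*sqrt(14))*(-1/412) = -356 - 567*I*sqrt(14)/103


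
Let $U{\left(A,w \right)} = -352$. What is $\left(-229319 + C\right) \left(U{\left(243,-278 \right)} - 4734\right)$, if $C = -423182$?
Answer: $3318620086$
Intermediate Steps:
$\left(-229319 + C\right) \left(U{\left(243,-278 \right)} - 4734\right) = \left(-229319 - 423182\right) \left(-352 - 4734\right) = \left(-652501\right) \left(-5086\right) = 3318620086$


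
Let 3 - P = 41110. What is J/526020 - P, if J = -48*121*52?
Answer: 163809107/3985 ≈ 41106.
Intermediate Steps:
P = -41107 (P = 3 - 1*41110 = 3 - 41110 = -41107)
J = -302016 (J = -5808*52 = -302016)
J/526020 - P = -302016/526020 - 1*(-41107) = -302016*1/526020 + 41107 = -2288/3985 + 41107 = 163809107/3985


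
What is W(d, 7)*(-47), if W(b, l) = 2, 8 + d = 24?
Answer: -94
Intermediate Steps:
d = 16 (d = -8 + 24 = 16)
W(d, 7)*(-47) = 2*(-47) = -94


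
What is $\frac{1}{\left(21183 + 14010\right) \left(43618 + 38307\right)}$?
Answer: $\frac{1}{2883186525} \approx 3.4684 \cdot 10^{-10}$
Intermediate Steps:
$\frac{1}{\left(21183 + 14010\right) \left(43618 + 38307\right)} = \frac{1}{35193 \cdot 81925} = \frac{1}{2883186525}$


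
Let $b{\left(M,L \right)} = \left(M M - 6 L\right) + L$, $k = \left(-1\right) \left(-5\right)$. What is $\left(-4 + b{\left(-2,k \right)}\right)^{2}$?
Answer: $625$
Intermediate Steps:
$k = 5$
$b{\left(M,L \right)} = M^{2} - 5 L$ ($b{\left(M,L \right)} = \left(M^{2} - 6 L\right) + L = M^{2} - 5 L$)
$\left(-4 + b{\left(-2,k \right)}\right)^{2} = \left(-4 + \left(\left(-2\right)^{2} - 25\right)\right)^{2} = \left(-4 + \left(4 - 25\right)\right)^{2} = \left(-4 - 21\right)^{2} = \left(-25\right)^{2} = 625$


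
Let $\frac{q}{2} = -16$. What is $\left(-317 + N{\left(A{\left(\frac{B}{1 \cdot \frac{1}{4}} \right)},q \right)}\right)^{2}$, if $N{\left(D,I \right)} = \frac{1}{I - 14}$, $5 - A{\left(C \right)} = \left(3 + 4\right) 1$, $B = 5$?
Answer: $\frac{212663889}{2116} \approx 1.005 \cdot 10^{5}$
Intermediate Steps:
$q = -32$ ($q = 2 \left(-16\right) = -32$)
$A{\left(C \right)} = -2$ ($A{\left(C \right)} = 5 - \left(3 + 4\right) 1 = 5 - 7 \cdot 1 = 5 - 7 = -2$)
$N{\left(D,I \right)} = \frac{1}{-14 + I}$
$\left(-317 + N{\left(A{\left(\frac{B}{1 \cdot \frac{1}{4}} \right)},q \right)}\right)^{2} = \left(-317 + \frac{1}{-14 - 32}\right)^{2} = \left(-317 + \frac{1}{-46}\right)^{2} = \left(-317 - \frac{1}{46}\right)^{2} = \left(- \frac{14583}{46}\right)^{2} = \frac{212663889}{2116}$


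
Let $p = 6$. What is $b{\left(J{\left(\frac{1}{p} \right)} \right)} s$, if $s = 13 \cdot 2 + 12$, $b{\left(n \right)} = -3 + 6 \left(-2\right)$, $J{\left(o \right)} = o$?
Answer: $-570$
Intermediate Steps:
$b{\left(n \right)} = -15$ ($b{\left(n \right)} = -3 - 12 = -15$)
$s = 38$ ($s = 26 + 12 = 38$)
$b{\left(J{\left(\frac{1}{p} \right)} \right)} s = \left(-15\right) 38 = -570$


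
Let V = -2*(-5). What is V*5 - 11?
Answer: 39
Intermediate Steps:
V = 10
V*5 - 11 = 10*5 - 11 = 50 - 11 = 39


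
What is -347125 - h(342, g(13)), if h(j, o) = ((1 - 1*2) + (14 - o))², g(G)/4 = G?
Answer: -348646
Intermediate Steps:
g(G) = 4*G
h(j, o) = (13 - o)² (h(j, o) = ((1 - 2) + (14 - o))² = (-1 + (14 - o))² = (13 - o)²)
-347125 - h(342, g(13)) = -347125 - (-13 + 4*13)² = -347125 - (-13 + 52)² = -347125 - 1*39² = -347125 - 1*1521 = -347125 - 1521 = -348646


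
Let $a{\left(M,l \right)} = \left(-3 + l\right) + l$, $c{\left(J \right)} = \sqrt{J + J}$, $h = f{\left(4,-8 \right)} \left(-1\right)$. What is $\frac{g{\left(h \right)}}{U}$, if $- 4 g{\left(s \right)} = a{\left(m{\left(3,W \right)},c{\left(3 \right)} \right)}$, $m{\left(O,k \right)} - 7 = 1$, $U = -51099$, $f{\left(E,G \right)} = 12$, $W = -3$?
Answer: $- \frac{1}{68132} + \frac{\sqrt{6}}{102198} \approx 9.2907 \cdot 10^{-6}$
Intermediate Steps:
$m{\left(O,k \right)} = 8$ ($m{\left(O,k \right)} = 7 + 1 = 8$)
$h = -12$ ($h = 12 \left(-1\right) = -12$)
$c{\left(J \right)} = \sqrt{2} \sqrt{J}$ ($c{\left(J \right)} = \sqrt{2 J} = \sqrt{2} \sqrt{J}$)
$a{\left(M,l \right)} = -3 + 2 l$
$g{\left(s \right)} = \frac{3}{4} - \frac{\sqrt{6}}{2}$ ($g{\left(s \right)} = - \frac{-3 + 2 \sqrt{2} \sqrt{3}}{4} = - \frac{-3 + 2 \sqrt{6}}{4} = \frac{3}{4} - \frac{\sqrt{6}}{2}$)
$\frac{g{\left(h \right)}}{U} = \frac{\frac{3}{4} - \frac{\sqrt{6}}{2}}{-51099} = \left(\frac{3}{4} - \frac{\sqrt{6}}{2}\right) \left(- \frac{1}{51099}\right) = - \frac{1}{68132} + \frac{\sqrt{6}}{102198}$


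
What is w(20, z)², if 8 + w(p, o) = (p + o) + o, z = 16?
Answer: 1936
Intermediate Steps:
w(p, o) = -8 + p + 2*o (w(p, o) = -8 + ((p + o) + o) = -8 + ((o + p) + o) = -8 + (p + 2*o) = -8 + p + 2*o)
w(20, z)² = (-8 + 20 + 2*16)² = (-8 + 20 + 32)² = 44² = 1936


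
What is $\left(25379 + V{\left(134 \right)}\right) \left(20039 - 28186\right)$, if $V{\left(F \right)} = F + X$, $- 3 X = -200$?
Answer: $- \frac{625192633}{3} \approx -2.084 \cdot 10^{8}$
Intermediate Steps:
$X = \frac{200}{3}$ ($X = \left(- \frac{1}{3}\right) \left(-200\right) = \frac{200}{3} \approx 66.667$)
$V{\left(F \right)} = \frac{200}{3} + F$ ($V{\left(F \right)} = F + \frac{200}{3} = \frac{200}{3} + F$)
$\left(25379 + V{\left(134 \right)}\right) \left(20039 - 28186\right) = \left(25379 + \left(\frac{200}{3} + 134\right)\right) \left(20039 - 28186\right) = \left(25379 + \frac{602}{3}\right) \left(-8147\right) = \frac{76739}{3} \left(-8147\right) = - \frac{625192633}{3}$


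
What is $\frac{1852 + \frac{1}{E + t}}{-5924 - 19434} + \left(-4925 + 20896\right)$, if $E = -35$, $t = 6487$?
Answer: $\frac{84290336201}{5277736} \approx 15971.0$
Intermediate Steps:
$\frac{1852 + \frac{1}{E + t}}{-5924 - 19434} + \left(-4925 + 20896\right) = \frac{1852 + \frac{1}{-35 + 6487}}{-5924 - 19434} + \left(-4925 + 20896\right) = \frac{1852 + \frac{1}{6452}}{-25358} + 15971 = \left(1852 + \frac{1}{6452}\right) \left(- \frac{1}{25358}\right) + 15971 = \frac{11949105}{6452} \left(- \frac{1}{25358}\right) + 15971 = - \frac{385455}{5277736} + 15971 = \frac{84290336201}{5277736}$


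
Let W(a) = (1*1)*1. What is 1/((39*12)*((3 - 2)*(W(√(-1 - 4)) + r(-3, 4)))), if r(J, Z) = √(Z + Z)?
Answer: -1/3276 + √2/1638 ≈ 0.00055813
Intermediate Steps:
W(a) = 1 (W(a) = 1*1 = 1)
r(J, Z) = √2*√Z (r(J, Z) = √(2*Z) = √2*√Z)
1/((39*12)*((3 - 2)*(W(√(-1 - 4)) + r(-3, 4)))) = 1/((39*12)*((3 - 2)*(1 + √2*√4))) = 1/(468*(1*(1 + √2*2))) = 1/(468*(1*(1 + 2*√2))) = 1/(468*(1 + 2*√2)) = 1/(468 + 936*√2)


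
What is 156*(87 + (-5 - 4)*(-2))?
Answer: 16380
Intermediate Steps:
156*(87 + (-5 - 4)*(-2)) = 156*(87 - 9*(-2)) = 156*(87 + 18) = 156*105 = 16380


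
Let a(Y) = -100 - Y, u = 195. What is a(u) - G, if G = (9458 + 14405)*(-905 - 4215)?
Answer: 122178265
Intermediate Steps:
G = -122178560 (G = 23863*(-5120) = -122178560)
a(u) - G = (-100 - 1*195) - 1*(-122178560) = (-100 - 195) + 122178560 = -295 + 122178560 = 122178265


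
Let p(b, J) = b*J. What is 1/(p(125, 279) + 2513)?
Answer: 1/37388 ≈ 2.6747e-5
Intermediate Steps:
p(b, J) = J*b
1/(p(125, 279) + 2513) = 1/(279*125 + 2513) = 1/(34875 + 2513) = 1/37388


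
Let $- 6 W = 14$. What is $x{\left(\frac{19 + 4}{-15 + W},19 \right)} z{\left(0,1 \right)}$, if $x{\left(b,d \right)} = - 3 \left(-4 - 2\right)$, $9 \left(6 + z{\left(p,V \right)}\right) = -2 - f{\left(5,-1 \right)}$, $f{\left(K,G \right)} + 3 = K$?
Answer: $-116$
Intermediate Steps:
$f{\left(K,G \right)} = -3 + K$
$W = - \frac{7}{3}$ ($W = \left(- \frac{1}{6}\right) 14 = - \frac{7}{3} \approx -2.3333$)
$z{\left(p,V \right)} = - \frac{58}{9}$ ($z{\left(p,V \right)} = -6 + \frac{-2 - \left(-3 + 5\right)}{9} = -6 + \frac{-2 - 2}{9} = -6 + \frac{1}{9} \left(-4\right) = -6 - \frac{4}{9} = - \frac{58}{9}$)
$x{\left(b,d \right)} = 18$ ($x{\left(b,d \right)} = \left(-3\right) \left(-6\right) = 18$)
$x{\left(\frac{19 + 4}{-15 + W},19 \right)} z{\left(0,1 \right)} = 18 \left(- \frac{58}{9}\right) = -116$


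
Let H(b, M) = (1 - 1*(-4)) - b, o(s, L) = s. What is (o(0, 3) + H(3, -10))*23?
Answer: 46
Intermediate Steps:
H(b, M) = 5 - b (H(b, M) = (1 + 4) - b = 5 - b)
(o(0, 3) + H(3, -10))*23 = (0 + (5 - 1*3))*23 = (0 + (5 - 3))*23 = (0 + 2)*23 = 2*23 = 46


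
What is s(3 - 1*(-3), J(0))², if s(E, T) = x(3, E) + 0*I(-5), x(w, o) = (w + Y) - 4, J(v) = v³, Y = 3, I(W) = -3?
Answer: 4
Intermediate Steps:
x(w, o) = -1 + w (x(w, o) = (w + 3) - 4 = (3 + w) - 4 = -1 + w)
s(E, T) = 2 (s(E, T) = (-1 + 3) + 0*(-3) = 2 + 0 = 2)
s(3 - 1*(-3), J(0))² = 2² = 4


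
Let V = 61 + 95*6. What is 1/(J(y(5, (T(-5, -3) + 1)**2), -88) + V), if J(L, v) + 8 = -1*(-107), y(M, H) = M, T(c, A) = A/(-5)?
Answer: 1/730 ≈ 0.0013699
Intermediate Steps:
T(c, A) = -A/5 (T(c, A) = A*(-1/5) = -A/5)
J(L, v) = 99 (J(L, v) = -8 - 1*(-107) = -8 + 107 = 99)
V = 631 (V = 61 + 570 = 631)
1/(J(y(5, (T(-5, -3) + 1)**2), -88) + V) = 1/(99 + 631) = 1/730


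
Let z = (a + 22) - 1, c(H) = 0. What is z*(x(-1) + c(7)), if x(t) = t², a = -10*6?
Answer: -39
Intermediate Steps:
a = -60
z = -39 (z = (-60 + 22) - 1 = -38 - 1 = -39)
z*(x(-1) + c(7)) = -39*((-1)² + 0) = -39*(1 + 0) = -39*1 = -39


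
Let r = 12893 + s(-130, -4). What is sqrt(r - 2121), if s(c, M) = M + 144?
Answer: 4*sqrt(682) ≈ 104.46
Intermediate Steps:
s(c, M) = 144 + M
r = 13033 (r = 12893 + (144 - 4) = 12893 + 140 = 13033)
sqrt(r - 2121) = sqrt(13033 - 2121) = sqrt(10912) = 4*sqrt(682)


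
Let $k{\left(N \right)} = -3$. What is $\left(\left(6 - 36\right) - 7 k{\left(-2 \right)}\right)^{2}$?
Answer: $81$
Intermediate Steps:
$\left(\left(6 - 36\right) - 7 k{\left(-2 \right)}\right)^{2} = \left(\left(6 - 36\right) - -21\right)^{2} = \left(\left(6 - 36\right) + 21\right)^{2} = \left(-30 + 21\right)^{2} = \left(-9\right)^{2} = 81$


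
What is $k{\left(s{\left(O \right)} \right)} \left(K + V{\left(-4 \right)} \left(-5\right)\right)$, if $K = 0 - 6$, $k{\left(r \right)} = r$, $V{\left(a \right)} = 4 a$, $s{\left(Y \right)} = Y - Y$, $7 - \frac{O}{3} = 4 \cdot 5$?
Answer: $0$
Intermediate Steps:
$O = -39$ ($O = 21 - 3 \cdot 4 \cdot 5 = 21 - 60 = -39$)
$s{\left(Y \right)} = 0$
$K = -6$ ($K = 0 - 6 = -6$)
$k{\left(s{\left(O \right)} \right)} \left(K + V{\left(-4 \right)} \left(-5\right)\right) = 0 \left(-6 + 4 \left(-4\right) \left(-5\right)\right) = 0 \left(-6 - -80\right) = 0 \left(-6 + 80\right) = 0 \cdot 74 = 0$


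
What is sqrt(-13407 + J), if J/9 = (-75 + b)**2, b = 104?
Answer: I*sqrt(5838) ≈ 76.407*I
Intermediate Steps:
J = 7569 (J = 9*(-75 + 104)**2 = 9*29**2 = 9*841 = 7569)
sqrt(-13407 + J) = sqrt(-13407 + 7569) = sqrt(-5838) = I*sqrt(5838)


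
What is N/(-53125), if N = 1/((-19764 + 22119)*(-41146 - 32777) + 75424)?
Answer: 1/9244453428125 ≈ 1.0817e-13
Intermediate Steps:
N = -1/174013241 (N = 1/(2355*(-73923) + 75424) = 1/(-174088665 + 75424) = 1/(-174013241) = -1/174013241 ≈ -5.7467e-9)
N/(-53125) = -1/174013241/(-53125) = -1/174013241*(-1/53125) = 1/9244453428125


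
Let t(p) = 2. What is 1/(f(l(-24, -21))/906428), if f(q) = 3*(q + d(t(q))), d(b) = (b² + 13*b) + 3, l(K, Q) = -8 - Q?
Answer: 453214/69 ≈ 6568.3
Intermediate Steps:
d(b) = 3 + b² + 13*b
f(q) = 99 + 3*q (f(q) = 3*(q + (3 + 2² + 13*2)) = 3*(q + (3 + 4 + 26)) = 3*(q + 33) = 3*(33 + q) = 99 + 3*q)
1/(f(l(-24, -21))/906428) = 1/((99 + 3*(-8 - 1*(-21)))/906428) = 1/((99 + 3*(-8 + 21))*(1/906428)) = 1/((99 + 3*13)*(1/906428)) = 1/((99 + 39)*(1/906428)) = 1/(138*(1/906428)) = 1/(69/453214) = 453214/69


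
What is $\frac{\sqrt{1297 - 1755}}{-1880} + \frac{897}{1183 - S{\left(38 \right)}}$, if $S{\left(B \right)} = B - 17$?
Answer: $\frac{897}{1162} - \frac{i \sqrt{458}}{1880} \approx 0.77194 - 0.011383 i$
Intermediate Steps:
$S{\left(B \right)} = -17 + B$ ($S{\left(B \right)} = B - 17 = -17 + B$)
$\frac{\sqrt{1297 - 1755}}{-1880} + \frac{897}{1183 - S{\left(38 \right)}} = \frac{\sqrt{1297 - 1755}}{-1880} + \frac{897}{1183 - \left(-17 + 38\right)} = \sqrt{-458} \left(- \frac{1}{1880}\right) + \frac{897}{1183 - 21} = i \sqrt{458} \left(- \frac{1}{1880}\right) + \frac{897}{1183 - 21} = - \frac{i \sqrt{458}}{1880} + \frac{897}{1162} = \frac{897}{1162} - \frac{i \sqrt{458}}{1880}$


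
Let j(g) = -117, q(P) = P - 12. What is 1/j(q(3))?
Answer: -1/117 ≈ -0.0085470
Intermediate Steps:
q(P) = -12 + P
1/j(q(3)) = 1/(-117) = -1/117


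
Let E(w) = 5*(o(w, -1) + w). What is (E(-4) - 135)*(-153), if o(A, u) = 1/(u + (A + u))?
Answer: 47685/2 ≈ 23843.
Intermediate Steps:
o(A, u) = 1/(A + 2*u)
E(w) = 5*w + 5/(-2 + w) (E(w) = 5*(1/(w + 2*(-1)) + w) = 5*(1/(w - 2) + w) = 5*(1/(-2 + w) + w) = 5*(w + 1/(-2 + w)) = 5*w + 5/(-2 + w))
(E(-4) - 135)*(-153) = (5*(1 - 4*(-2 - 4))/(-2 - 4) - 135)*(-153) = (5*(1 - 4*(-6))/(-6) - 135)*(-153) = (5*(-⅙)*(1 + 24) - 135)*(-153) = (5*(-⅙)*25 - 135)*(-153) = (-125/6 - 135)*(-153) = -935/6*(-153) = 47685/2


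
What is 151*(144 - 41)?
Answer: 15553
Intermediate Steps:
151*(144 - 41) = 151*103 = 15553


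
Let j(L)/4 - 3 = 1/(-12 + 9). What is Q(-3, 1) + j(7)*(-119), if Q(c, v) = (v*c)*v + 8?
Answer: -3793/3 ≈ -1264.3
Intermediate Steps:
j(L) = 32/3 (j(L) = 12 + 4/(-12 + 9) = 12 + 4/(-3) = 12 + 4*(-⅓) = 12 - 4/3 = 32/3)
Q(c, v) = 8 + c*v² (Q(c, v) = (c*v)*v + 8 = c*v² + 8 = 8 + c*v²)
Q(-3, 1) + j(7)*(-119) = (8 - 3*1²) + (32/3)*(-119) = (8 - 3*1) - 3808/3 = (8 - 3) - 3808/3 = 5 - 3808/3 = -3793/3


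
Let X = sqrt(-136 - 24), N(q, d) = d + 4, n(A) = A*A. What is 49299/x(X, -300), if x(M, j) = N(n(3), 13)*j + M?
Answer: -12571245/1300508 - 49299*I*sqrt(10)/6502540 ≈ -9.6664 - 0.023975*I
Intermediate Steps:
n(A) = A**2
N(q, d) = 4 + d
X = 4*I*sqrt(10) (X = sqrt(-160) = 4*I*sqrt(10) ≈ 12.649*I)
x(M, j) = M + 17*j (x(M, j) = (4 + 13)*j + M = 17*j + M = M + 17*j)
49299/x(X, -300) = 49299/(4*I*sqrt(10) + 17*(-300)) = 49299/(4*I*sqrt(10) - 5100) = 49299/(-5100 + 4*I*sqrt(10))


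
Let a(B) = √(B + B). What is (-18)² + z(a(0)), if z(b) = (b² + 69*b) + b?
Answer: 324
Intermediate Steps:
a(B) = √2*√B (a(B) = √(2*B) = √2*√B)
z(b) = b² + 70*b
(-18)² + z(a(0)) = (-18)² + (√2*√0)*(70 + √2*√0) = 324 + (√2*0)*(70 + √2*0) = 324 + 0*(70 + 0) = 324 + 0*70 = 324 + 0 = 324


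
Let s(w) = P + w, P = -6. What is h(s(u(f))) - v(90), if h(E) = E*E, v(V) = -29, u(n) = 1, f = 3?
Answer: 54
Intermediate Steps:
s(w) = -6 + w
h(E) = E²
h(s(u(f))) - v(90) = (-6 + 1)² - 1*(-29) = (-5)² + 29 = 25 + 29 = 54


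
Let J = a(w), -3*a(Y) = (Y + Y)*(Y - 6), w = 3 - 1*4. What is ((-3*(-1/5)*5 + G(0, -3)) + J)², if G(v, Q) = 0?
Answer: 25/9 ≈ 2.7778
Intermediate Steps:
w = -1 (w = 3 - 4 = -1)
a(Y) = -2*Y*(-6 + Y)/3 (a(Y) = -(Y + Y)*(Y - 6)/3 = -2*Y*(-6 + Y)/3)
J = -14/3 (J = (⅔)*(-1)*(6 - 1*(-1)) = (⅔)*(-1)*(6 + 1) = (⅔)*(-1)*7 = -14/3 ≈ -4.6667)
((-3*(-1/5)*5 + G(0, -3)) + J)² = ((-3*(-1/5)*5 + 0) - 14/3)² = ((-3*(-1*⅕)*5 + 0) - 14/3)² = ((-(-3)*5/5 + 0) - 14/3)² = ((-3*(-1) + 0) - 14/3)² = ((3 + 0) - 14/3)² = (3 - 14/3)² = (-5/3)² = 25/9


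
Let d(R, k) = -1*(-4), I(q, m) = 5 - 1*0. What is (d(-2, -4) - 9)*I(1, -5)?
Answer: -25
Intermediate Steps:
I(q, m) = 5 (I(q, m) = 5 + 0 = 5)
d(R, k) = 4
(d(-2, -4) - 9)*I(1, -5) = (4 - 9)*5 = -5*5 = -25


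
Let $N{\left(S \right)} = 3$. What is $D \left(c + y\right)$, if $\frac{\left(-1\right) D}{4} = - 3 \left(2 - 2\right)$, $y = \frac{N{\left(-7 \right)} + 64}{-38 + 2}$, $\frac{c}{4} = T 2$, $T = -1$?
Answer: $0$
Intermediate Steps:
$c = -8$ ($c = 4 \left(\left(-1\right) 2\right) = 4 \left(-2\right) = -8$)
$y = - \frac{67}{36}$ ($y = \frac{3 + 64}{-38 + 2} = \frac{67}{-36} = 67 \left(- \frac{1}{36}\right) = - \frac{67}{36} \approx -1.8611$)
$D = 0$ ($D = - 4 \left(- 3 \left(2 - 2\right)\right) = - 4 \left(\left(-3\right) 0\right) = \left(-4\right) 0 = 0$)
$D \left(c + y\right) = 0 \left(-8 - \frac{67}{36}\right) = 0 \left(- \frac{355}{36}\right) = 0$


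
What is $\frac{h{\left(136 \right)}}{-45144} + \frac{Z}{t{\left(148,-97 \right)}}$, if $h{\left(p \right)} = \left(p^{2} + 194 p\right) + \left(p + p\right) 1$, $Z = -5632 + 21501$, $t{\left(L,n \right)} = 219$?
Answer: $\frac{29437577}{411939} \approx 71.461$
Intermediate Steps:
$Z = 15869$
$h{\left(p \right)} = p^{2} + 196 p$ ($h{\left(p \right)} = \left(p^{2} + 194 p\right) + 2 p 1 = \left(p^{2} + 194 p\right) + 2 p = p^{2} + 196 p$)
$\frac{h{\left(136 \right)}}{-45144} + \frac{Z}{t{\left(148,-97 \right)}} = \frac{136 \left(196 + 136\right)}{-45144} + \frac{15869}{219} = 136 \cdot 332 \left(- \frac{1}{45144}\right) + 15869 \cdot \frac{1}{219} = 45152 \left(- \frac{1}{45144}\right) + \frac{15869}{219} = - \frac{5644}{5643} + \frac{15869}{219} = \frac{29437577}{411939}$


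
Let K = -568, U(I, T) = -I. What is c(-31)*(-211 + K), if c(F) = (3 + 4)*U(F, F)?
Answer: -169043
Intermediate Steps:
c(F) = -7*F (c(F) = (3 + 4)*(-F) = 7*(-F) = -7*F)
c(-31)*(-211 + K) = (-7*(-31))*(-211 - 568) = 217*(-779) = -169043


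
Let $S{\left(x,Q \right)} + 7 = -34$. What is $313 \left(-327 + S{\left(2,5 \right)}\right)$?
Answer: $-115184$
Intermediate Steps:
$S{\left(x,Q \right)} = -41$ ($S{\left(x,Q \right)} = -7 - 34 = -41$)
$313 \left(-327 + S{\left(2,5 \right)}\right) = 313 \left(-327 - 41\right) = 313 \left(-368\right) = -115184$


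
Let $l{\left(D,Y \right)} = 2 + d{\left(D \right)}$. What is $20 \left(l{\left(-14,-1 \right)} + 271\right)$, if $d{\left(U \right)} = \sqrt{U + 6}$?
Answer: $5460 + 40 i \sqrt{2} \approx 5460.0 + 56.569 i$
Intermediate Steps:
$d{\left(U \right)} = \sqrt{6 + U}$
$l{\left(D,Y \right)} = 2 + \sqrt{6 + D}$
$20 \left(l{\left(-14,-1 \right)} + 271\right) = 20 \left(\left(2 + \sqrt{6 - 14}\right) + 271\right) = 20 \left(\left(2 + \sqrt{-8}\right) + 271\right) = 20 \left(\left(2 + 2 i \sqrt{2}\right) + 271\right) = 20 \left(273 + 2 i \sqrt{2}\right) = 5460 + 40 i \sqrt{2}$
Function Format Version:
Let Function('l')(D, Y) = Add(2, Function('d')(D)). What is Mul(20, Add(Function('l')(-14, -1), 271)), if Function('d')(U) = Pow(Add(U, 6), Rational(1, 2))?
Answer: Add(5460, Mul(40, I, Pow(2, Rational(1, 2)))) ≈ Add(5460.0, Mul(56.569, I))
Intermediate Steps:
Function('d')(U) = Pow(Add(6, U), Rational(1, 2))
Function('l')(D, Y) = Add(2, Pow(Add(6, D), Rational(1, 2)))
Mul(20, Add(Function('l')(-14, -1), 271)) = Mul(20, Add(Add(2, Pow(Add(6, -14), Rational(1, 2))), 271)) = Mul(20, Add(Add(2, Pow(-8, Rational(1, 2))), 271)) = Mul(20, Add(Add(2, Mul(2, I, Pow(2, Rational(1, 2)))), 271)) = Mul(20, Add(273, Mul(2, I, Pow(2, Rational(1, 2))))) = Add(5460, Mul(40, I, Pow(2, Rational(1, 2))))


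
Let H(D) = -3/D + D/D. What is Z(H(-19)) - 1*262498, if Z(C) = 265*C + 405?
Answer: -4973937/19 ≈ -2.6179e+5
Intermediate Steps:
H(D) = 1 - 3/D (H(D) = -3/D + 1 = 1 - 3/D)
Z(C) = 405 + 265*C
Z(H(-19)) - 1*262498 = (405 + 265*((-3 - 19)/(-19))) - 1*262498 = (405 + 265*(-1/19*(-22))) - 262498 = (405 + 265*(22/19)) - 262498 = (405 + 5830/19) - 262498 = 13525/19 - 262498 = -4973937/19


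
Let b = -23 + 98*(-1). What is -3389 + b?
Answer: -3510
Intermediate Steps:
b = -121 (b = -23 - 98 = -121)
-3389 + b = -3389 - 121 = -3510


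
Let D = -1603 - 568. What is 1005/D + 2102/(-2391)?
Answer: -6966397/5190861 ≈ -1.3421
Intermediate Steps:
D = -2171
1005/D + 2102/(-2391) = 1005/(-2171) + 2102/(-2391) = 1005*(-1/2171) + 2102*(-1/2391) = -1005/2171 - 2102/2391 = -6966397/5190861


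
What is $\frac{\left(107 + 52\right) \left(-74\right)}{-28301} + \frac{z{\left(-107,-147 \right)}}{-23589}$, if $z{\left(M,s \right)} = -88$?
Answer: $\frac{280038662}{667592289} \approx 0.41948$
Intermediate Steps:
$\frac{\left(107 + 52\right) \left(-74\right)}{-28301} + \frac{z{\left(-107,-147 \right)}}{-23589} = \frac{\left(107 + 52\right) \left(-74\right)}{-28301} - \frac{88}{-23589} = 159 \left(-74\right) \left(- \frac{1}{28301}\right) - - \frac{88}{23589} = \left(-11766\right) \left(- \frac{1}{28301}\right) + \frac{88}{23589} = \frac{11766}{28301} + \frac{88}{23589} = \frac{280038662}{667592289}$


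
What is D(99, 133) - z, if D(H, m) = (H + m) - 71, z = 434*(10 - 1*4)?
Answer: -2443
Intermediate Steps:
z = 2604 (z = 434*(10 - 4) = 434*6 = 2604)
D(H, m) = -71 + H + m
D(99, 133) - z = (-71 + 99 + 133) - 1*2604 = 161 - 2604 = -2443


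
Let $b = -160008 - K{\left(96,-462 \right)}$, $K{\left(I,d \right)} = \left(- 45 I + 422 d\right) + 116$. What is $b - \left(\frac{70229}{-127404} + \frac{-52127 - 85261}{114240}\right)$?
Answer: $\frac{11874686530319}{303221520} \approx 39162.0$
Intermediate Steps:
$K{\left(I,d \right)} = 116 - 45 I + 422 d$
$b = 39160$ ($b = -160008 - \left(116 - 4320 + 422 \left(-462\right)\right) = -160008 - \left(116 - 4320 - 194964\right) = -160008 - -199168 = -160008 + 199168 = 39160$)
$b - \left(\frac{70229}{-127404} + \frac{-52127 - 85261}{114240}\right) = 39160 - \left(\frac{70229}{-127404} + \frac{-52127 - 85261}{114240}\right) = 39160 - \left(70229 \left(- \frac{1}{127404}\right) + \left(-52127 - 85261\right) \frac{1}{114240}\right) = 39160 - \left(- \frac{70229}{127404} - \frac{11449}{9520}\right) = 39160 - - \frac{531807119}{303221520} = 39160 + \frac{531807119}{303221520} = \frac{11874686530319}{303221520}$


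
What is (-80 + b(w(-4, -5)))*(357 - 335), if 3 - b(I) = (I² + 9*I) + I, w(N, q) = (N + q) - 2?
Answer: -1936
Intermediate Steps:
w(N, q) = -2 + N + q
b(I) = 3 - I² - 10*I (b(I) = 3 - ((I² + 9*I) + I) = 3 - (I² + 10*I) = 3 + (-I² - 10*I) = 3 - I² - 10*I)
(-80 + b(w(-4, -5)))*(357 - 335) = (-80 + (3 - (-2 - 4 - 5)² - 10*(-2 - 4 - 5)))*(357 - 335) = (-80 + (3 - 1*(-11)² - 10*(-11)))*22 = (-80 + (3 - 1*121 + 110))*22 = (-80 + (3 - 121 + 110))*22 = (-80 - 8)*22 = -88*22 = -1936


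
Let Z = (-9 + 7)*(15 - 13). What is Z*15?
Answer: -60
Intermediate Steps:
Z = -4 (Z = -2*2 = -4)
Z*15 = -4*15 = -60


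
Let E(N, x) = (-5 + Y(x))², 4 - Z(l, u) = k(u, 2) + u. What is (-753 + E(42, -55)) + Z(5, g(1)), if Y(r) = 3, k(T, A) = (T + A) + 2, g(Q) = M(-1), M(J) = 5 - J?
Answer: -761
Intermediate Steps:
g(Q) = 6 (g(Q) = 5 - 1*(-1) = 5 + 1 = 6)
k(T, A) = 2 + A + T (k(T, A) = (A + T) + 2 = 2 + A + T)
Z(l, u) = -2*u (Z(l, u) = 4 - ((2 + 2 + u) + u) = 4 - ((4 + u) + u) = 4 - (4 + 2*u) = 4 + (-4 - 2*u) = -2*u)
E(N, x) = 4 (E(N, x) = (-5 + 3)² = (-2)² = 4)
(-753 + E(42, -55)) + Z(5, g(1)) = (-753 + 4) - 2*6 = -749 - 12 = -761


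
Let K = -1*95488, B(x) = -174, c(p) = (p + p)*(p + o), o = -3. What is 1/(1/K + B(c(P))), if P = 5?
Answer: -95488/16614913 ≈ -0.0057471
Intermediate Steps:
c(p) = 2*p*(-3 + p) (c(p) = (p + p)*(p - 3) = (2*p)*(-3 + p) = 2*p*(-3 + p))
K = -95488
1/(1/K + B(c(P))) = 1/(1/(-95488) - 174) = 1/(-1/95488 - 174) = 1/(-16614913/95488) = -95488/16614913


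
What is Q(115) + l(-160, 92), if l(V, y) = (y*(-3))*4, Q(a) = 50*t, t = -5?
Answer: -1354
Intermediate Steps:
Q(a) = -250 (Q(a) = 50*(-5) = -250)
l(V, y) = -12*y (l(V, y) = -3*y*4 = -12*y)
Q(115) + l(-160, 92) = -250 - 12*92 = -250 - 1104 = -1354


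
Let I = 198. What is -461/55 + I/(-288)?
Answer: -7981/880 ≈ -9.0693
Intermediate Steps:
-461/55 + I/(-288) = -461/55 + 198/(-288) = -461*1/55 + 198*(-1/288) = -461/55 - 11/16 = -7981/880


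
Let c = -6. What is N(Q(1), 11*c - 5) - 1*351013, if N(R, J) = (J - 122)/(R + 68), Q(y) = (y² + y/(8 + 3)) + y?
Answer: -270633146/771 ≈ -3.5102e+5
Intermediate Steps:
Q(y) = y² + 12*y/11 (Q(y) = (y² + y/11) + y = y² + 12*y/11)
N(R, J) = (-122 + J)/(68 + R)
N(Q(1), 11*c - 5) - 1*351013 = (-122 + (11*(-6) - 5))/(68 + (1/11)*1*(12 + 11*1)) - 1*351013 = (-122 + (-66 - 5))/(68 + (1/11)*1*(12 + 11)) - 351013 = (-122 - 71)/(68 + (1/11)*1*23) - 351013 = -193/(68 + 23/11) - 351013 = -193/(771/11) - 351013 = (11/771)*(-193) - 351013 = -2123/771 - 351013 = -270633146/771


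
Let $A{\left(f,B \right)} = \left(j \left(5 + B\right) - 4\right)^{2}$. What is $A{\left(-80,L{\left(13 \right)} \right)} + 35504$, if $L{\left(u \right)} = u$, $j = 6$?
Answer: $46320$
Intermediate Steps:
$A{\left(f,B \right)} = \left(26 + 6 B\right)^{2}$ ($A{\left(f,B \right)} = \left(6 \left(5 + B\right) - 4\right)^{2} = \left(\left(30 + 6 B\right) - 4\right)^{2} = \left(26 + 6 B\right)^{2}$)
$A{\left(-80,L{\left(13 \right)} \right)} + 35504 = 4 \left(13 + 3 \cdot 13\right)^{2} + 35504 = 4 \left(13 + 39\right)^{2} + 35504 = 4 \cdot 52^{2} + 35504 = 4 \cdot 2704 + 35504 = 10816 + 35504 = 46320$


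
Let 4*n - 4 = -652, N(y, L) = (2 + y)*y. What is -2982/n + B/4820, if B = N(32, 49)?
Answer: 606229/32535 ≈ 18.633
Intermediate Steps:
N(y, L) = y*(2 + y)
B = 1088 (B = 32*(2 + 32) = 32*34 = 1088)
n = -162 (n = 1 + (¼)*(-652) = 1 - 163 = -162)
-2982/n + B/4820 = -2982/(-162) + 1088/4820 = -2982*(-1/162) + 1088*(1/4820) = 497/27 + 272/1205 = 606229/32535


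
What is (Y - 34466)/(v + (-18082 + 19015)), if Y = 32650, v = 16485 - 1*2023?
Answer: -1816/15395 ≈ -0.11796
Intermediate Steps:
v = 14462 (v = 16485 - 2023 = 14462)
(Y - 34466)/(v + (-18082 + 19015)) = (32650 - 34466)/(14462 + (-18082 + 19015)) = -1816/(14462 + 933) = -1816/15395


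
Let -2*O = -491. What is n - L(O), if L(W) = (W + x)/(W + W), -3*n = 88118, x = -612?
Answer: -86529677/2946 ≈ -29372.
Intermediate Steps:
n = -88118/3 (n = -⅓*88118 = -88118/3 ≈ -29373.)
O = 491/2 (O = -½*(-491) = 491/2 ≈ 245.50)
L(W) = (-612 + W)/(2*W) (L(W) = (W - 612)/(W + W) = (-612 + W)/((2*W)) = (-612 + W)*(1/(2*W)) = (-612 + W)/(2*W))
n - L(O) = -88118/3 - (-612 + 491/2)/(2*491/2) = -88118/3 - 2*(-733)/(2*491*2) = -88118/3 - 1*(-733/982) = -88118/3 + 733/982 = -86529677/2946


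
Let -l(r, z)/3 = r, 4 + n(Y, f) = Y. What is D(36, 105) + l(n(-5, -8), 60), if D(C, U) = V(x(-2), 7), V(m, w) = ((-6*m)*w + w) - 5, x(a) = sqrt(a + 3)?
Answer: -13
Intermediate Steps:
n(Y, f) = -4 + Y
x(a) = sqrt(3 + a)
l(r, z) = -3*r
V(m, w) = -5 + w - 6*m*w (V(m, w) = (-6*m*w + w) - 5 = (w - 6*m*w) - 5 = -5 + w - 6*m*w)
D(C, U) = -40 (D(C, U) = -5 + 7 - 6*sqrt(3 - 2)*7 = -5 + 7 - 6*sqrt(1)*7 = -5 + 7 - 6*1*7 = -5 + 7 - 42 = -40)
D(36, 105) + l(n(-5, -8), 60) = -40 - 3*(-4 - 5) = -40 - 3*(-9) = -40 + 27 = -13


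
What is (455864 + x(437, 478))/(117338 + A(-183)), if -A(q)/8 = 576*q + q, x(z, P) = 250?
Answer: 228057/481033 ≈ 0.47410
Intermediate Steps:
A(q) = -4616*q (A(q) = -8*(576*q + q) = -4616*q)
(455864 + x(437, 478))/(117338 + A(-183)) = (455864 + 250)/(117338 - 4616*(-183)) = 456114/(117338 + 844728) = 456114/962066 = 456114*(1/962066) = 228057/481033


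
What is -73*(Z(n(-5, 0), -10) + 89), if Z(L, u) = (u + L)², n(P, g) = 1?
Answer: -12410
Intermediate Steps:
Z(L, u) = (L + u)²
-73*(Z(n(-5, 0), -10) + 89) = -73*((1 - 10)² + 89) = -73*((-9)² + 89) = -73*(81 + 89) = -73*170 = -1*12410 = -12410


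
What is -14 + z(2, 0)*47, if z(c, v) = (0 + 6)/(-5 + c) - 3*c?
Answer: -390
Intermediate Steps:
z(c, v) = -3*c + 6/(-5 + c) (z(c, v) = 6/(-5 + c) - 3*c = -3*c + 6/(-5 + c))
-14 + z(2, 0)*47 = -14 + (3*(2 - 1*2**2 + 5*2)/(-5 + 2))*47 = -14 + (3*(2 - 1*4 + 10)/(-3))*47 = -14 + (3*(-1/3)*(2 - 4 + 10))*47 = -14 + (3*(-1/3)*8)*47 = -14 - 8*47 = -14 - 376 = -390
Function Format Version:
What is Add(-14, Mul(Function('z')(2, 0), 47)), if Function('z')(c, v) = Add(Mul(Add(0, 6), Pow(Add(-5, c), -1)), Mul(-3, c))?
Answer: -390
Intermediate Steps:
Function('z')(c, v) = Add(Mul(-3, c), Mul(6, Pow(Add(-5, c), -1))) (Function('z')(c, v) = Add(Mul(6, Pow(Add(-5, c), -1)), Mul(-3, c)) = Add(Mul(-3, c), Mul(6, Pow(Add(-5, c), -1))))
Add(-14, Mul(Function('z')(2, 0), 47)) = Add(-14, Mul(Mul(3, Pow(Add(-5, 2), -1), Add(2, Mul(-1, Pow(2, 2)), Mul(5, 2))), 47)) = Add(-14, Mul(Mul(3, Pow(-3, -1), Add(2, Mul(-1, 4), 10)), 47)) = Add(-14, Mul(Mul(3, Rational(-1, 3), Add(2, -4, 10)), 47)) = Add(-14, Mul(Mul(3, Rational(-1, 3), 8), 47)) = Add(-14, Mul(-8, 47)) = Add(-14, -376) = -390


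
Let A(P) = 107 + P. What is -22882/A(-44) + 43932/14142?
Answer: -53471588/148491 ≈ -360.10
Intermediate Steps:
-22882/A(-44) + 43932/14142 = -22882/(107 - 44) + 43932/14142 = -22882/63 + 43932*(1/14142) = -22882*1/63 + 7322/2357 = -22882/63 + 7322/2357 = -53471588/148491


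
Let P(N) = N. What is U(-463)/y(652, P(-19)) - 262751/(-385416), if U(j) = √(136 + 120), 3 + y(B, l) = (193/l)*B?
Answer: 32961345179/48521176488 ≈ 0.67932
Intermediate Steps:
y(B, l) = -3 + 193*B/l (y(B, l) = -3 + (193/l)*B = -3 + 193*B/l)
U(j) = 16 (U(j) = √256 = 16)
U(-463)/y(652, P(-19)) - 262751/(-385416) = 16/(-3 + 193*652/(-19)) - 262751/(-385416) = 16/(-3 + 193*652*(-1/19)) - 262751*(-1/385416) = 16/(-3 - 125836/19) + 262751/385416 = 16/(-125893/19) + 262751/385416 = 16*(-19/125893) + 262751/385416 = -304/125893 + 262751/385416 = 32961345179/48521176488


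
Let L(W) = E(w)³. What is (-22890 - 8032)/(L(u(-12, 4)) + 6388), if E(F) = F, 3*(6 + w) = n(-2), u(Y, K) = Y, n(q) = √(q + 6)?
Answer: -417447/84190 ≈ -4.9584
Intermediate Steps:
n(q) = √(6 + q)
w = -16/3 (w = -6 + √(6 - 2)/3 = -6 + √4/3 = -6 + (⅓)*2 = -6 + ⅔ = -16/3 ≈ -5.3333)
L(W) = -4096/27 (L(W) = (-16/3)³ = -4096/27)
(-22890 - 8032)/(L(u(-12, 4)) + 6388) = (-22890 - 8032)/(-4096/27 + 6388) = -30922/168380/27 = -30922*27/168380 = -417447/84190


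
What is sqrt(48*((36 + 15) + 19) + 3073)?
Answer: sqrt(6433) ≈ 80.206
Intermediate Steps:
sqrt(48*((36 + 15) + 19) + 3073) = sqrt(48*(51 + 19) + 3073) = sqrt(48*70 + 3073) = sqrt(3360 + 3073) = sqrt(6433)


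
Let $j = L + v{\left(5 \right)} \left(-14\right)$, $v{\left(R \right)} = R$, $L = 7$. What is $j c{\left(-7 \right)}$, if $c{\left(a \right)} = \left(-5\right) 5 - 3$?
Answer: $1764$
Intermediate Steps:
$c{\left(a \right)} = -28$ ($c{\left(a \right)} = -25 - 3 = -28$)
$j = -63$ ($j = 7 + 5 \left(-14\right) = 7 - 70 = -63$)
$j c{\left(-7 \right)} = \left(-63\right) \left(-28\right) = 1764$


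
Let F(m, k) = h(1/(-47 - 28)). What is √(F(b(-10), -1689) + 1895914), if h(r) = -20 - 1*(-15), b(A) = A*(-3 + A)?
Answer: √1895909 ≈ 1376.9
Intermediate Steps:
h(r) = -5 (h(r) = -20 + 15 = -5)
F(m, k) = -5
√(F(b(-10), -1689) + 1895914) = √(-5 + 1895914) = √1895909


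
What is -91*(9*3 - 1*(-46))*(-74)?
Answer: 491582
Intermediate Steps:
-91*(9*3 - 1*(-46))*(-74) = -91*(27 + 46)*(-74) = -91*73*(-74) = -6643*(-74) = 491582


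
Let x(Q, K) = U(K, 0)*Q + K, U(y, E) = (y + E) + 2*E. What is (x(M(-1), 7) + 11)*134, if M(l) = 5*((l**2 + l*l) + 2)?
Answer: 21172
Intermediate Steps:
U(y, E) = y + 3*E (U(y, E) = (E + y) + 2*E = y + 3*E)
M(l) = 10 + 10*l**2 (M(l) = 5*((l**2 + l**2) + 2) = 5*(2*l**2 + 2) = 5*(2 + 2*l**2) = 10 + 10*l**2)
x(Q, K) = K + K*Q (x(Q, K) = (K + 3*0)*Q + K = (K + 0)*Q + K = K*Q + K = K + K*Q)
(x(M(-1), 7) + 11)*134 = (7*(1 + (10 + 10*(-1)**2)) + 11)*134 = (7*(1 + (10 + 10*1)) + 11)*134 = (7*(1 + (10 + 10)) + 11)*134 = (7*(1 + 20) + 11)*134 = (7*21 + 11)*134 = (147 + 11)*134 = 158*134 = 21172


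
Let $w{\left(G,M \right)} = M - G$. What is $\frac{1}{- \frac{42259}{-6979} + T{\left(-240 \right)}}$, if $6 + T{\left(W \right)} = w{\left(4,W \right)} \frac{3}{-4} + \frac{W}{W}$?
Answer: $\frac{997}{183503} \approx 0.0054332$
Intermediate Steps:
$T{\left(W \right)} = -2 - \frac{3 W}{4}$ ($T{\left(W \right)} = -6 + \left(\left(W - 4\right) \frac{3}{-4} + \frac{W}{W}\right) = -6 + \left(\left(W - 4\right) 3 \left(- \frac{1}{4}\right) + 1\right) = -6 + \left(\left(-4 + W\right) \left(- \frac{3}{4}\right) + 1\right) = -6 + \left(\left(3 - \frac{3 W}{4}\right) + 1\right) = -6 - \left(-4 + \frac{3 W}{4}\right) = -2 - \frac{3 W}{4}$)
$\frac{1}{- \frac{42259}{-6979} + T{\left(-240 \right)}} = \frac{1}{- \frac{42259}{-6979} - -178} = \frac{1}{\left(-42259\right) \left(- \frac{1}{6979}\right) + \left(-2 + 180\right)} = \frac{1}{\frac{6037}{997} + 178} = \frac{1}{\frac{183503}{997}} = \frac{997}{183503}$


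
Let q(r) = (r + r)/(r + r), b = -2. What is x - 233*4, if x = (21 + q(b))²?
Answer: -448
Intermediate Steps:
q(r) = 1 (q(r) = (2*r)/((2*r)) = (2*r)*(1/(2*r)) = 1)
x = 484 (x = (21 + 1)² = 22² = 484)
x - 233*4 = 484 - 233*4 = 484 - 1*932 = 484 - 932 = -448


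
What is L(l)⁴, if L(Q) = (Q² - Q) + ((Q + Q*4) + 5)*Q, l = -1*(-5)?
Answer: 835210000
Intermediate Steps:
l = 5
L(Q) = Q² - Q + Q*(5 + 5*Q) (L(Q) = (Q² - Q) + ((Q + 4*Q) + 5)*Q = (Q² - Q) + (5*Q + 5)*Q = (Q² - Q) + (5 + 5*Q)*Q = (Q² - Q) + Q*(5 + 5*Q) = Q² - Q + Q*(5 + 5*Q))
L(l)⁴ = (2*5*(2 + 3*5))⁴ = (2*5*(2 + 15))⁴ = (2*5*17)⁴ = 170⁴ = 835210000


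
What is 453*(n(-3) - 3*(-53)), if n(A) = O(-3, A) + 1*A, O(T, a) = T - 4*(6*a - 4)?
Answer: 109173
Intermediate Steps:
O(T, a) = 16 + T - 24*a (O(T, a) = T - 4*(-4 + 6*a) = T + (16 - 24*a) = 16 + T - 24*a)
n(A) = 13 - 23*A (n(A) = (16 - 3 - 24*A) + 1*A = (13 - 24*A) + A = 13 - 23*A)
453*(n(-3) - 3*(-53)) = 453*((13 - 23*(-3)) - 3*(-53)) = 453*((13 + 69) + 159) = 453*(82 + 159) = 453*241 = 109173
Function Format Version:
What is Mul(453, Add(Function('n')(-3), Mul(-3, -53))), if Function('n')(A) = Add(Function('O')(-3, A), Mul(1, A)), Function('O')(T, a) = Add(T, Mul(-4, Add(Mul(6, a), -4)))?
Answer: 109173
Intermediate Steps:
Function('O')(T, a) = Add(16, T, Mul(-24, a)) (Function('O')(T, a) = Add(T, Mul(-4, Add(-4, Mul(6, a)))) = Add(T, Add(16, Mul(-24, a))) = Add(16, T, Mul(-24, a)))
Function('n')(A) = Add(13, Mul(-23, A)) (Function('n')(A) = Add(Add(16, -3, Mul(-24, A)), Mul(1, A)) = Add(Add(13, Mul(-24, A)), A) = Add(13, Mul(-23, A)))
Mul(453, Add(Function('n')(-3), Mul(-3, -53))) = Mul(453, Add(Add(13, Mul(-23, -3)), Mul(-3, -53))) = Mul(453, Add(Add(13, 69), 159)) = Mul(453, Add(82, 159)) = Mul(453, 241) = 109173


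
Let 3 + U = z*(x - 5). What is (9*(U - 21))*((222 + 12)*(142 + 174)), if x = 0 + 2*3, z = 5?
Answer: -12644424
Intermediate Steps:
x = 6 (x = 0 + 6 = 6)
U = 2 (U = -3 + 5*(6 - 5) = -3 + 5*1 = -3 + 5 = 2)
(9*(U - 21))*((222 + 12)*(142 + 174)) = (9*(2 - 21))*((222 + 12)*(142 + 174)) = (9*(-19))*(234*316) = -171*73944 = -12644424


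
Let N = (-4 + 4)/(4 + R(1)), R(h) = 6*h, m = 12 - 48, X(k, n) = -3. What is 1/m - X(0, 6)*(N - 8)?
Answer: -865/36 ≈ -24.028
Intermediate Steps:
m = -36
N = 0 (N = (-4 + 4)/(4 + 6*1) = 0/(4 + 6) = 0/10 = 0*(⅒) = 0)
1/m - X(0, 6)*(N - 8) = 1/(-36) - (-3)*(0 - 8) = -1/36 - (-3)*(-8) = -1/36 - 1*24 = -1/36 - 24 = -865/36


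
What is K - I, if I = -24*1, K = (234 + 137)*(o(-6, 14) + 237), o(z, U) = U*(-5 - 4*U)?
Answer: -228883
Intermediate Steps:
K = -228907 (K = (234 + 137)*(-1*14*(5 + 4*14) + 237) = 371*(-1*14*(5 + 56) + 237) = 371*(-1*14*61 + 237) = 371*(-854 + 237) = 371*(-617) = -228907)
I = -24
K - I = -228907 - 1*(-24) = -228907 + 24 = -228883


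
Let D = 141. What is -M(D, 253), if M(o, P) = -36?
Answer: 36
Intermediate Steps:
-M(D, 253) = -1*(-36) = 36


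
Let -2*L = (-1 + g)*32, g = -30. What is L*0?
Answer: 0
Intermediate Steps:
L = 496 (L = -(-1 - 30)*32/2 = -(-31)*32/2 = -½*(-992) = 496)
L*0 = 496*0 = 0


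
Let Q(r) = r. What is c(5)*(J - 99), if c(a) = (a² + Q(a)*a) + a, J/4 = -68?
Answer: -20405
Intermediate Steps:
J = -272 (J = 4*(-68) = -272)
c(a) = a + 2*a² (c(a) = (a² + a*a) + a = (a² + a²) + a = 2*a² + a = a + 2*a²)
c(5)*(J - 99) = (5*(1 + 2*5))*(-272 - 99) = (5*(1 + 10))*(-371) = (5*11)*(-371) = 55*(-371) = -20405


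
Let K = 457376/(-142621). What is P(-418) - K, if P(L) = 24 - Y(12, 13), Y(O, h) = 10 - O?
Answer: 4165522/142621 ≈ 29.207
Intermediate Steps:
P(L) = 26 (P(L) = 24 - (10 - 1*12) = 24 - (10 - 12) = 24 - 1*(-2) = 24 + 2 = 26)
K = -457376/142621 (K = 457376*(-1/142621) = -457376/142621 ≈ -3.2069)
P(-418) - K = 26 - 1*(-457376/142621) = 26 + 457376/142621 = 4165522/142621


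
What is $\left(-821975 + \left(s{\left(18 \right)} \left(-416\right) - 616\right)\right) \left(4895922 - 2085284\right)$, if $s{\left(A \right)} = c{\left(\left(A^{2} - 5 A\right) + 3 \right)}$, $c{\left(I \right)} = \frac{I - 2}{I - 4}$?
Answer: $- \frac{538972054843394}{233} \approx -2.3132 \cdot 10^{12}$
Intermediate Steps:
$c{\left(I \right)} = \frac{-2 + I}{-4 + I}$
$s{\left(A \right)} = \frac{1 + A^{2} - 5 A}{-1 + A^{2} - 5 A}$ ($s{\left(A \right)} = \frac{-2 + \left(\left(A^{2} - 5 A\right) + 3\right)}{-4 + \left(\left(A^{2} - 5 A\right) + 3\right)} = \frac{-2 + \left(3 + A^{2} - 5 A\right)}{-4 + \left(3 + A^{2} - 5 A\right)} = \frac{1 + A^{2} - 5 A}{-1 + A^{2} - 5 A}$)
$\left(-821975 + \left(s{\left(18 \right)} \left(-416\right) - 616\right)\right) \left(4895922 - 2085284\right) = \left(-821975 - \left(616 - \frac{-1 - 18^{2} + 5 \cdot 18}{1 - 18^{2} + 5 \cdot 18} \left(-416\right)\right)\right) \left(4895922 - 2085284\right) = \left(-821975 - \left(616 - \frac{-1 - 324 + 90}{1 - 324 + 90} \left(-416\right)\right)\right) 2810638 = \left(-821975 - \left(616 - \frac{1}{-233} \left(-235\right) \left(-416\right)\right)\right) 2810638 = \left(-821975 - \left(616 - \left(- \frac{1}{233}\right) \left(-235\right) \left(-416\right)\right)\right) 2810638 = \left(-821975 + \left(\frac{235}{233} \left(-416\right) - 616\right)\right) 2810638 = \left(-821975 - \frac{241288}{233}\right) 2810638 = \left(- \frac{191761463}{233}\right) 2810638 = - \frac{538972054843394}{233}$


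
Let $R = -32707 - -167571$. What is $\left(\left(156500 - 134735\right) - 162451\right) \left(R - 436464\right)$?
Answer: $42430897600$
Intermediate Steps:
$R = 134864$ ($R = -32707 + 167571 = 134864$)
$\left(\left(156500 - 134735\right) - 162451\right) \left(R - 436464\right) = \left(\left(156500 - 134735\right) - 162451\right) \left(134864 - 436464\right) = \left(21765 - 162451\right) \left(-301600\right) = \left(-140686\right) \left(-301600\right) = 42430897600$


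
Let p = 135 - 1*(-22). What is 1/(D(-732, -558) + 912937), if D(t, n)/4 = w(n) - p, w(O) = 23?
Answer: 1/912401 ≈ 1.0960e-6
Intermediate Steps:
p = 157 (p = 135 + 22 = 157)
D(t, n) = -536 (D(t, n) = 4*(23 - 1*157) = 4*(23 - 157) = 4*(-134) = -536)
1/(D(-732, -558) + 912937) = 1/(-536 + 912937) = 1/912401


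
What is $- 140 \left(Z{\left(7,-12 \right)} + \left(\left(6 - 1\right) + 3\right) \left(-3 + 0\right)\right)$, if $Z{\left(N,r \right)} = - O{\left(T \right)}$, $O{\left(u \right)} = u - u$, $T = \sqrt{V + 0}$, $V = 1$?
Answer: $3360$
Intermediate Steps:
$T = 1$ ($T = \sqrt{1 + 0} = \sqrt{1} = 1$)
$O{\left(u \right)} = 0$
$Z{\left(N,r \right)} = 0$ ($Z{\left(N,r \right)} = \left(-1\right) 0 = 0$)
$- 140 \left(Z{\left(7,-12 \right)} + \left(\left(6 - 1\right) + 3\right) \left(-3 + 0\right)\right) = - 140 \left(0 + \left(\left(6 - 1\right) + 3\right) \left(-3 + 0\right)\right) = - 140 \left(0 + \left(5 + 3\right) \left(-3\right)\right) = - 140 \left(0 + 8 \left(-3\right)\right) = - 140 \left(0 - 24\right) = \left(-140\right) \left(-24\right) = 3360$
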